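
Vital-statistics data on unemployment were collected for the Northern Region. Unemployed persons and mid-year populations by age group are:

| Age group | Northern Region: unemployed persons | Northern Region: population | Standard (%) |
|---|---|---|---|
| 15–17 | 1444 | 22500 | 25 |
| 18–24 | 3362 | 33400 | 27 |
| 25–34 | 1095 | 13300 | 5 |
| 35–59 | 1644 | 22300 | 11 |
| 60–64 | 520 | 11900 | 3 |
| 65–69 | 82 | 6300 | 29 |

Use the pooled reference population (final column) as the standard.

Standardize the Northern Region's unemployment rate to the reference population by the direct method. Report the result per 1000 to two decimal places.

60.53

Age-specific rates per 1000 for the Northern Region: 64.178, 100.659, 82.331, 73.722, 43.697, 13.016.
Standard weights: 0.25, 0.27, 0.05, 0.11, 0.03, 0.29.
Standardized rate: 0.2500×64.178 + 0.2700×100.659 + 0.0500×82.331 + 0.1100×73.722 + 0.0300×43.697 + 0.2900×13.016 = 60.5338 per 1000.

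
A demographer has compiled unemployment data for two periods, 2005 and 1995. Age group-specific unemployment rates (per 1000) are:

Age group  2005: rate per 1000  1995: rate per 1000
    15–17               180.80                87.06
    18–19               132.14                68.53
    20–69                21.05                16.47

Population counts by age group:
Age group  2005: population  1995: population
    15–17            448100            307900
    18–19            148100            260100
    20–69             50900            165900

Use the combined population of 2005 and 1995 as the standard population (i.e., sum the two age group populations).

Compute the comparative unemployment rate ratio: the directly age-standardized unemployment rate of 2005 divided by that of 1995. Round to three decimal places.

Combined standard total = 1381000; weights = 0.5474, 0.2956, 0.1570.
2005: 0.5474×180.80 + 0.2956×132.14 + 0.1570×21.05 = 141.3382 per 1000.
1995: 0.5474×87.06 + 0.2956×68.53 + 0.1570×16.47 = 70.5011 per 1000.
Ratio = 141.3382 ÷ 70.5011 = 2.00477.

2.005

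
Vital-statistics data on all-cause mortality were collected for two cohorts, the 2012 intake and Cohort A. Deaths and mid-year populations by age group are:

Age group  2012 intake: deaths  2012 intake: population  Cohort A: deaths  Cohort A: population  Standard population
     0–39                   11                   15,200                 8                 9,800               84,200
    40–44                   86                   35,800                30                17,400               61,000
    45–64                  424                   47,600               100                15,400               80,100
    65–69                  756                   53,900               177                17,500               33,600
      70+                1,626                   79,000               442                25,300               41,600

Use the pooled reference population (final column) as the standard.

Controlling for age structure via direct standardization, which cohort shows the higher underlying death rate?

2012 intake

Age-specific rates per 100,000 for the 2012 intake: 72.37, 240.22, 890.76, 1402.60, 2058.23.
For Cohort A: 81.63, 172.41, 649.35, 1011.43, 1747.04.
Standard total = 300,500; weights = 0.2802, 0.2030, 0.2666, 0.1118, 0.1384.
The 2012 intake: 0.2802×72.37 + 0.2030×240.22 + 0.2666×890.76 + 0.1118×1402.60 + 0.1384×2058.23 = 748.2402 per 100,000.
Cohort A: 0.2802×81.63 + 0.2030×172.41 + 0.2666×649.35 + 0.1118×1011.43 + 0.1384×1747.04 = 585.9048 per 100,000.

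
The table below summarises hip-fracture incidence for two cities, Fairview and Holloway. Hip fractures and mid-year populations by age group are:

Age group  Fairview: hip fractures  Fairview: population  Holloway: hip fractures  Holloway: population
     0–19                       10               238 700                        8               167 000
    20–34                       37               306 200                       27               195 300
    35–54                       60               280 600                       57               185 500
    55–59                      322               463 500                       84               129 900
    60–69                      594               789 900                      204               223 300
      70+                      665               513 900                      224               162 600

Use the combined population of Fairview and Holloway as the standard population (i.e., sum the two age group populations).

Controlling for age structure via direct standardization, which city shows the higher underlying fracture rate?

Holloway

Age-specific rates per 100 000 for Fairview: 4.19, 12.08, 21.38, 69.47, 75.20, 129.40.
For Holloway: 4.79, 13.82, 30.73, 64.67, 91.36, 137.76.
Combined standard total = 3 656 400; weights = 0.1110, 0.1372, 0.1275, 0.1623, 0.2771, 0.1850.
Fairview: 0.1110×4.19 + 0.1372×12.08 + 0.1275×21.38 + 0.1623×69.47 + 0.2771×75.20 + 0.1850×129.40 = 60.9023 per 100 000.
Holloway: 0.1110×4.79 + 0.1372×13.82 + 0.1275×30.73 + 0.1623×64.67 + 0.2771×91.36 + 0.1850×137.76 = 67.6429 per 100 000.
The crude rates (65.10 vs 56.79) would put Fairview higher, but that reflects its age composition; once standardized to a common age structure, Holloway has the higher underlying rate.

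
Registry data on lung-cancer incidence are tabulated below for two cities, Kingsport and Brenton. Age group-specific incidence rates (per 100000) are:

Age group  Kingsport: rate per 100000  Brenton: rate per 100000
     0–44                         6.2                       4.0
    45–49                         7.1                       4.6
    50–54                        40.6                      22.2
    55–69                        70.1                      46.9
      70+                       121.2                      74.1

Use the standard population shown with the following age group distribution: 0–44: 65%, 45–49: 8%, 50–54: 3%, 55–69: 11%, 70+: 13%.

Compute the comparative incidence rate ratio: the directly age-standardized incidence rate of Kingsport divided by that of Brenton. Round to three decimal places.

Standard weights: 0.65, 0.08, 0.03, 0.11, 0.13.
Kingsport: 0.6500×6.2 + 0.0800×7.1 + 0.0300×40.6 + 0.1100×70.1 + 0.1300×121.2 = 29.2830 per 100000.
Brenton: 0.6500×4.0 + 0.0800×4.6 + 0.0300×22.2 + 0.1100×46.9 + 0.1300×74.1 = 18.4260 per 100000.
Ratio = 29.2830 ÷ 18.4260 = 1.58922.

1.589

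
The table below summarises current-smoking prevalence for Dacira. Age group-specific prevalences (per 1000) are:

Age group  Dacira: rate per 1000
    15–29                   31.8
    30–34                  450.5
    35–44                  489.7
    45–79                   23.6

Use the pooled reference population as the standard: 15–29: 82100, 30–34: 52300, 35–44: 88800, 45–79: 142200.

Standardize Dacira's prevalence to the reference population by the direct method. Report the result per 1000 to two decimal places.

Standard total = 365400; weights = 0.2247, 0.1431, 0.2430, 0.3892.
Standardized rate: 0.2247×31.8 + 0.1431×450.5 + 0.2430×489.7 + 0.3892×23.6 = 199.8172 per 1000.

199.82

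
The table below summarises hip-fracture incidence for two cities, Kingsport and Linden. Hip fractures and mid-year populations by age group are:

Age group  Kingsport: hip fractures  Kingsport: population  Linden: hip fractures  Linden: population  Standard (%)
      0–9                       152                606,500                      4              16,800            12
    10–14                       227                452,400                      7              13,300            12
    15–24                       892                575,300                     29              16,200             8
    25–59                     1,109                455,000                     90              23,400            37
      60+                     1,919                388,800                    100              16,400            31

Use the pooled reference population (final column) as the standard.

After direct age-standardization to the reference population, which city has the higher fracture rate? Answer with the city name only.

Age-specific rates per 100,000 for Kingsport: 25.06, 50.18, 155.05, 243.74, 493.57.
For Linden: 23.81, 52.63, 179.01, 384.62, 609.76.
Standard weights: 0.12, 0.12, 0.08, 0.37, 0.31.
Kingsport: 0.1200×25.06 + 0.1200×50.18 + 0.0800×155.05 + 0.3700×243.74 + 0.3100×493.57 = 264.6217 per 100,000.
Linden: 0.1200×23.81 + 0.1200×52.63 + 0.0800×179.01 + 0.3700×384.62 + 0.3100×609.76 = 354.8260 per 100,000.

Linden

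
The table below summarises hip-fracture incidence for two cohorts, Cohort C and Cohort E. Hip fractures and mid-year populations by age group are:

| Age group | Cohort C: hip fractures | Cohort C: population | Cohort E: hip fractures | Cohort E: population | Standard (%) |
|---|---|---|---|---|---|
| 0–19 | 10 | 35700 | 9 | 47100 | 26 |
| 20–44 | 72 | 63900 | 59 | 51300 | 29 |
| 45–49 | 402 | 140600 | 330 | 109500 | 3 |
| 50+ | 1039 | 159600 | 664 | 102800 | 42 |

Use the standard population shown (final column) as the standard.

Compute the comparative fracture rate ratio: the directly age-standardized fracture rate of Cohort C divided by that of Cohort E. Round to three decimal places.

1.010

Age-specific rates per 100000 for Cohort C: 28.01, 112.68, 285.92, 651.00.
For Cohort E: 19.11, 115.01, 301.37, 645.91.
Standard weights: 0.26, 0.29, 0.03, 0.42.
Cohort C: 0.2600×28.01 + 0.2900×112.68 + 0.0300×285.92 + 0.4200×651.00 = 321.9575 per 100000.
Cohort E: 0.2600×19.11 + 0.2900×115.01 + 0.0300×301.37 + 0.4200×645.91 = 318.6461 per 100000.
Ratio = 321.9575 ÷ 318.6461 = 1.01039.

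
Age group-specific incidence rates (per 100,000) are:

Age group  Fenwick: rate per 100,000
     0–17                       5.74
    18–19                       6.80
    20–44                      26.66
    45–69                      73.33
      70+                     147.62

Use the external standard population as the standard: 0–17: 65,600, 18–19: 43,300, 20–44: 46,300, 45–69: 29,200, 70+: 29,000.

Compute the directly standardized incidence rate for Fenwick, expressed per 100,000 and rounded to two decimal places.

39.02

Standard total = 213,400; weights = 0.3074, 0.2029, 0.2170, 0.1368, 0.1359.
Standardized rate: 0.3074×5.74 + 0.2029×6.80 + 0.2170×26.66 + 0.1368×73.33 + 0.1359×147.62 = 39.0232 per 100,000.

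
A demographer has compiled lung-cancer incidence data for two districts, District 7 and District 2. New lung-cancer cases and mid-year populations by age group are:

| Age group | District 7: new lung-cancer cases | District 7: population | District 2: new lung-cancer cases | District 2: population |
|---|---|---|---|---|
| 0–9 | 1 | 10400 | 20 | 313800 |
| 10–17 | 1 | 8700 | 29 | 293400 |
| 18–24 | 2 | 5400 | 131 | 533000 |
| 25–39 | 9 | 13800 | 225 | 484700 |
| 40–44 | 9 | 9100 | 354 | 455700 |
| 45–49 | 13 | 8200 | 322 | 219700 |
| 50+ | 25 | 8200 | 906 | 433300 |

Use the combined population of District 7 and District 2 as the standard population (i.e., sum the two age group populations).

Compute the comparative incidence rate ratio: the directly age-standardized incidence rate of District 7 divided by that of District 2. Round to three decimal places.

1.357

Age-specific rates per 100000 for District 7: 9.62, 11.49, 37.04, 65.22, 98.90, 158.54, 304.88.
For District 2: 6.37, 9.88, 24.58, 46.42, 77.68, 146.56, 209.09.
Combined standard total = 2797400; weights = 0.1159, 0.1080, 0.1925, 0.1782, 0.1662, 0.0815, 0.1578.
District 7: 0.1159×9.62 + 0.1080×11.49 + 0.1925×37.04 + 0.1782×65.22 + 0.1662×98.90 + 0.0815×158.54 + 0.1578×304.88 = 98.5718 per 100000.
District 2: 0.1159×6.37 + 0.1080×9.88 + 0.1925×24.58 + 0.1782×46.42 + 0.1662×77.68 + 0.0815×146.56 + 0.1578×209.09 = 72.6564 per 100000.
Ratio = 98.5718 ÷ 72.6564 = 1.35668.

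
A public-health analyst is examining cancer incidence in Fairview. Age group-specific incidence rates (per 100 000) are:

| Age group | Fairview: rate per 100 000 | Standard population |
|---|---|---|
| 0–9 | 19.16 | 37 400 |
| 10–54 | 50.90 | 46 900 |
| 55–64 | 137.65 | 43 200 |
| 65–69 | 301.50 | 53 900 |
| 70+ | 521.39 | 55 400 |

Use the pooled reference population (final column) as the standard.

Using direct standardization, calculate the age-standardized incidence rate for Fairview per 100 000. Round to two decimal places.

228.83

Standard total = 236 800; weights = 0.1579, 0.1981, 0.1824, 0.2276, 0.2340.
Standardized rate: 0.1579×19.16 + 0.1981×50.90 + 0.1824×137.65 + 0.2276×301.50 + 0.2340×521.39 = 228.8266 per 100 000.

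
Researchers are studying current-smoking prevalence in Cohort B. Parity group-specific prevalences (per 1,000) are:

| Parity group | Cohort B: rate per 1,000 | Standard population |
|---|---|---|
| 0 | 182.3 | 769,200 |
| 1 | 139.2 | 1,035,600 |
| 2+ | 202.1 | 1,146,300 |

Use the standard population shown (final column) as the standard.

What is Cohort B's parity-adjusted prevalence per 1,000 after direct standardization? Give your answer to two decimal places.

174.87

Standard total = 2,951,100; weights = 0.2606, 0.3509, 0.3884.
Standardized rate: 0.2606×182.3 + 0.3509×139.2 + 0.3884×202.1 = 174.8663 per 1,000.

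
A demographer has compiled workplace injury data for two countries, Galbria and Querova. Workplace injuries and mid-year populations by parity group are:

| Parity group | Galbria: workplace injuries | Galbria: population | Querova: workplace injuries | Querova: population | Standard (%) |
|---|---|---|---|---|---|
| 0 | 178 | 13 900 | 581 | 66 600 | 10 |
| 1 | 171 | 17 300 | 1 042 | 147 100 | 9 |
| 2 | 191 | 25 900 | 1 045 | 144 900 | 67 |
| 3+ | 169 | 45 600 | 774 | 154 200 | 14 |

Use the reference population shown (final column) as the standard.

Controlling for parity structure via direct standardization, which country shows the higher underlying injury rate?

Parity-specific rates per 10 000 for Galbria: 128.06, 98.84, 73.75, 37.06.
For Querova: 87.24, 70.84, 72.12, 50.19.
Standard weights: 0.10, 0.09, 0.67, 0.14.
Galbria: 0.1000×128.06 + 0.0900×98.84 + 0.6700×73.75 + 0.1400×37.06 = 76.2996 per 10 000.
Querova: 0.1000×87.24 + 0.0900×70.84 + 0.6700×72.12 + 0.1400×50.19 = 70.4457 per 10 000.

Galbria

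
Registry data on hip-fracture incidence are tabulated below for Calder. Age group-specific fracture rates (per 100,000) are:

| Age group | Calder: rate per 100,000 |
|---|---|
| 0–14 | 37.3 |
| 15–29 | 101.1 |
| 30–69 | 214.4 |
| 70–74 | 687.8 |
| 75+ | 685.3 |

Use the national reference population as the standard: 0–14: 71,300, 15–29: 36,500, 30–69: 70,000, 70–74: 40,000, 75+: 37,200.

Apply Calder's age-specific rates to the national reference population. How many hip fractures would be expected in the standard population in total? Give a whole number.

744

Expected hip fractures = Σ (standard pop × age-specific rate ÷ 100,000)
= 71,300×37.3/100,000 + 36,500×101.1/100,000 + 70,000×214.4/100,000 + 40,000×687.8/100,000 + 37,200×685.3/100,000
= 26.59 + 36.90 + 150.08 + 275.12 + 254.93 = 743.63.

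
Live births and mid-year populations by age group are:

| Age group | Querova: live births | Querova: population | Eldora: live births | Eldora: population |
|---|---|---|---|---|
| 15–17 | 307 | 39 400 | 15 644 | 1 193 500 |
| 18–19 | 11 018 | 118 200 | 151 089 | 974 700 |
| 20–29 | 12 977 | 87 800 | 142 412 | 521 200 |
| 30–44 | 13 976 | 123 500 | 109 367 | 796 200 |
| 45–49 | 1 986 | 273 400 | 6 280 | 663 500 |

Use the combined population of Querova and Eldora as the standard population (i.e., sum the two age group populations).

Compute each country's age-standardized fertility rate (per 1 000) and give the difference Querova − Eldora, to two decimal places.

Age-specific rates per 1 000 for Querova: 7.792, 93.215, 147.802, 113.166, 7.264.
For Eldora: 13.108, 155.011, 273.239, 137.361, 9.465.
Combined standard total = 4 791 400; weights = 0.2573, 0.2281, 0.1271, 0.1919, 0.1955.
Querova: 0.2573×7.792 + 0.2281×93.215 + 0.1271×147.802 + 0.1919×113.166 + 0.1955×7.264 = 65.1953 per 1 000.
Eldora: 0.2573×13.108 + 0.2281×155.011 + 0.1271×273.239 + 0.1919×137.361 + 0.1955×9.465 = 101.6765 per 1 000.
Difference = 65.1953 − 101.6765 = -36.4812.

-36.48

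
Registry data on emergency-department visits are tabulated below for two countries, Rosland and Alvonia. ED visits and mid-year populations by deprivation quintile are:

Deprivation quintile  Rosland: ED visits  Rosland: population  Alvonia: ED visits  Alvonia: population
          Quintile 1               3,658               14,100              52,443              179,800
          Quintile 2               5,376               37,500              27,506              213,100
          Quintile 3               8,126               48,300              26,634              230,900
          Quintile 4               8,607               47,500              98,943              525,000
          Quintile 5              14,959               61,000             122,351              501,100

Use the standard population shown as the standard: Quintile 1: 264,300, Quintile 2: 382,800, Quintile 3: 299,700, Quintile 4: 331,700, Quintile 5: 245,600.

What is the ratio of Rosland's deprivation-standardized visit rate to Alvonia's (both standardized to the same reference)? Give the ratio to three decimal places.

1.038

Deprivation-specific rates per 1,000 for Rosland: 259.433, 143.360, 168.240, 181.200, 245.230.
For Alvonia: 291.674, 129.076, 115.349, 188.463, 244.165.
Standard total = 1,524,100; weights = 0.1734, 0.2512, 0.1966, 0.2176, 0.1611.
Rosland: 0.1734×259.433 + 0.2512×143.360 + 0.1966×168.240 + 0.2176×181.200 + 0.1611×245.230 = 193.0321 per 1,000.
Alvonia: 0.1734×291.674 + 0.2512×129.076 + 0.1966×115.349 + 0.2176×188.463 + 0.1611×244.165 = 186.0439 per 1,000.
Ratio = 193.0321 ÷ 186.0439 = 1.03756.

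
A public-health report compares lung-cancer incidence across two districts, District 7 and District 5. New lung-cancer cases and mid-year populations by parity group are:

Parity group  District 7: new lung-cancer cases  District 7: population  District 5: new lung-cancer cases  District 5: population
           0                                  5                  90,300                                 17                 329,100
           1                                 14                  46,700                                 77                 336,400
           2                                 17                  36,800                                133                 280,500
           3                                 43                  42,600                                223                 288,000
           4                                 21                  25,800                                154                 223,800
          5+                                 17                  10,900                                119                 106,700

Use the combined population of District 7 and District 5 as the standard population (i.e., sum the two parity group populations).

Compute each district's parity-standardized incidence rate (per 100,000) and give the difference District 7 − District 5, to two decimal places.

10.25

Parity-specific rates per 100,000 for District 7: 5.54, 29.98, 46.20, 100.94, 81.40, 155.96.
For District 5: 5.17, 22.89, 47.42, 77.43, 68.81, 111.53.
Combined standard total = 1,817,600; weights = 0.2307, 0.2108, 0.1746, 0.1819, 0.1373, 0.0647.
District 7: 0.2307×5.54 + 0.2108×29.98 + 0.1746×46.20 + 0.1819×100.94 + 0.1373×81.40 + 0.0647×155.96 = 55.2888 per 100,000.
District 5: 0.2307×5.17 + 0.2108×22.89 + 0.1746×47.42 + 0.1819×77.43 + 0.1373×68.81 + 0.0647×111.53 = 45.0428 per 100,000.
Difference = 55.2888 − 45.0428 = 10.2460.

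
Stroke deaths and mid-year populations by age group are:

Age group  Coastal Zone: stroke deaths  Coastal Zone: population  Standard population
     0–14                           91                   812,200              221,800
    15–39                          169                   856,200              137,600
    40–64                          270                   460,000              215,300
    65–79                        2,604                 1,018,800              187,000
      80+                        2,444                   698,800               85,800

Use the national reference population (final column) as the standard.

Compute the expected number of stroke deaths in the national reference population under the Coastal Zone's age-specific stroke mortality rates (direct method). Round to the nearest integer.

956

Age-specific rates per 100,000 for the Coastal Zone: 11.20, 19.74, 58.70, 255.59, 349.74.
Expected stroke deaths = Σ (standard pop × age-specific rate ÷ 100,000)
= 221,800×11.20/100,000 + 137,600×19.74/100,000 + 215,300×58.70/100,000 + 187,000×255.59/100,000 + 85,800×349.74/100,000
= 24.85 + 27.16 + 126.37 + 477.96 + 300.08 = 956.42.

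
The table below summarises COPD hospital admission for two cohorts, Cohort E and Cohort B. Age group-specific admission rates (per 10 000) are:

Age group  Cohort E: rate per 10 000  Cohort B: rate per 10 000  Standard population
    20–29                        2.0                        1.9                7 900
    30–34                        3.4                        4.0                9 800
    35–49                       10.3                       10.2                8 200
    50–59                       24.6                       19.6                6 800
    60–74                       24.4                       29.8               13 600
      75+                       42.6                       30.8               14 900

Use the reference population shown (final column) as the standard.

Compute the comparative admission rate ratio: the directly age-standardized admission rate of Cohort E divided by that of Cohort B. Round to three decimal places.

1.116

Standard total = 61 200; weights = 0.1291, 0.1601, 0.1340, 0.1111, 0.2222, 0.2435.
Cohort E: 0.1291×2.0 + 0.1601×3.4 + 0.1340×10.3 + 0.1111×24.6 + 0.2222×24.4 + 0.2435×42.6 = 20.7098 per 10 000.
Cohort B: 0.1291×1.9 + 0.1601×4.0 + 0.1340×10.2 + 0.1111×19.6 + 0.2222×29.8 + 0.2435×30.8 = 18.5511 per 10 000.
Ratio = 20.7098 ÷ 18.5511 = 1.11636.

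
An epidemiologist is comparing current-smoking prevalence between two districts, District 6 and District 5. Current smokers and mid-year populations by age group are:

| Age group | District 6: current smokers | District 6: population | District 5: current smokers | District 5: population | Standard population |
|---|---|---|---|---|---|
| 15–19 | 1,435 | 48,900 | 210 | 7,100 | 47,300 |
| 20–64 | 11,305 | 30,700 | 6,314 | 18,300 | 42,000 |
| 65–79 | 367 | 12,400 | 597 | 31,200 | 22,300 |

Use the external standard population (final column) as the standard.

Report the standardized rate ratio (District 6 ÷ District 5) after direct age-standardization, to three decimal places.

Age-specific rates per 1,000 for District 6: 29.346, 368.241, 29.597.
For District 5: 29.577, 345.027, 19.135.
Standard total = 111,600; weights = 0.4238, 0.3763, 0.1998.
District 6: 0.4238×29.346 + 0.3763×368.241 + 0.1998×29.597 = 156.9371 per 1,000.
District 5: 0.4238×29.577 + 0.3763×345.027 + 0.1998×19.135 = 146.2085 per 1,000.
Ratio = 156.9371 ÷ 146.2085 = 1.07338.

1.073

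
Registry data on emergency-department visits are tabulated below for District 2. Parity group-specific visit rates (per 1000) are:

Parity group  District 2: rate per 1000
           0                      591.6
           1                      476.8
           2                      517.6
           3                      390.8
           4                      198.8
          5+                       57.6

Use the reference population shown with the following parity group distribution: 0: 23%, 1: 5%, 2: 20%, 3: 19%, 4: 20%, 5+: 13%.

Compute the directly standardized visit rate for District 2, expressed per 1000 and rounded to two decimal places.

Standard weights: 0.23, 0.05, 0.20, 0.19, 0.20, 0.13.
Standardized rate: 0.2300×591.6 + 0.0500×476.8 + 0.2000×517.6 + 0.1900×390.8 + 0.2000×198.8 + 0.1300×57.6 = 384.9280 per 1000.

384.93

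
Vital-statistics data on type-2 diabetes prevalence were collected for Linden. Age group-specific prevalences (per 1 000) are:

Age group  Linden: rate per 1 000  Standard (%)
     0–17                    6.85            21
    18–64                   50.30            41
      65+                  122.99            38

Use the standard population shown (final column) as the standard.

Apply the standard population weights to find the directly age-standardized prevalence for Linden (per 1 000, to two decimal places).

68.80

Standard weights: 0.21, 0.41, 0.38.
Standardized rate: 0.2100×6.85 + 0.4100×50.30 + 0.3800×122.99 = 68.7977 per 1 000.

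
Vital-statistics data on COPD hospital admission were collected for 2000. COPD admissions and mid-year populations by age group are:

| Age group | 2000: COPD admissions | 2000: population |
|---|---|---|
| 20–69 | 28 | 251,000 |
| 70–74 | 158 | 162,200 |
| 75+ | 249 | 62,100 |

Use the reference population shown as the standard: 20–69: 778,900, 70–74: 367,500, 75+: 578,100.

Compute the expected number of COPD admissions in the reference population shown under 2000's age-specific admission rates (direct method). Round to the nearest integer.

2763

Age-specific rates per 10,000 for 2000: 1.12, 9.74, 40.10.
Expected COPD admissions = Σ (standard pop × age-specific rate ÷ 10,000)
= 778,900×1.12/10,000 + 367,500×9.74/10,000 + 578,100×40.10/10,000
= 86.89 + 357.98 + 2317.99 = 2762.86.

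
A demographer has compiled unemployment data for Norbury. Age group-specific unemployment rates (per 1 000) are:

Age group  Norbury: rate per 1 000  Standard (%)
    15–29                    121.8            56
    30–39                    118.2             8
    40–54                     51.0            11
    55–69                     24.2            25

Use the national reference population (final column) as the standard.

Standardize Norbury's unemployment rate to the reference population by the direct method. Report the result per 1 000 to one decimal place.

89.3

Standard weights: 0.56, 0.08, 0.11, 0.25.
Standardized rate: 0.5600×121.8 + 0.0800×118.2 + 0.1100×51.0 + 0.2500×24.2 = 89.3240 per 1 000.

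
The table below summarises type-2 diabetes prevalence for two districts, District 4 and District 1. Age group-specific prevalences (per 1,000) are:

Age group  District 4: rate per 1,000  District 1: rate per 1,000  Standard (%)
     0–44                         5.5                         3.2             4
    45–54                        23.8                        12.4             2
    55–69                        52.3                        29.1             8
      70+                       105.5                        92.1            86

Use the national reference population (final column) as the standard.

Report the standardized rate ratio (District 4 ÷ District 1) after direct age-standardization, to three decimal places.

Standard weights: 0.04, 0.02, 0.08, 0.86.
District 4: 0.0400×5.5 + 0.0200×23.8 + 0.0800×52.3 + 0.8600×105.5 = 95.6100 per 1,000.
District 1: 0.0400×3.2 + 0.0200×12.4 + 0.0800×29.1 + 0.8600×92.1 = 81.9100 per 1,000.
Ratio = 95.6100 ÷ 81.9100 = 1.16726.

1.167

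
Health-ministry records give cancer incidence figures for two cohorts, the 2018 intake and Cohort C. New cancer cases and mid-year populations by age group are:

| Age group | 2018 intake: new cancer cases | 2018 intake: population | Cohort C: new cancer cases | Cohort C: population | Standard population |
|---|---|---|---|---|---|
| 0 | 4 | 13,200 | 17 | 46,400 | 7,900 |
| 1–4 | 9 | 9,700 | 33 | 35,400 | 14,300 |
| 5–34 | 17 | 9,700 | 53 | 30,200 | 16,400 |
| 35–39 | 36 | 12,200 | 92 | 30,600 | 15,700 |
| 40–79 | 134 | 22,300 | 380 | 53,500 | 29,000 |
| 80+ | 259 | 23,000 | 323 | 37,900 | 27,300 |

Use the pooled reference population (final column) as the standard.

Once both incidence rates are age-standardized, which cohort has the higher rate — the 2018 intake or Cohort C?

Age-specific rates per 100,000 for the 2018 intake: 30.30, 92.78, 175.26, 295.08, 600.90, 1126.09.
For Cohort C: 36.64, 93.22, 175.50, 300.65, 710.28, 852.24.
Standard total = 110,600; weights = 0.0714, 0.1293, 0.1483, 0.1420, 0.2622, 0.2468.
The 2018 intake: 0.0714×30.30 + 0.1293×92.78 + 0.1483×175.26 + 0.1420×295.08 + 0.2622×600.90 + 0.2468×1126.09 = 517.5533 per 100,000.
Cohort C: 0.0714×36.64 + 0.1293×93.22 + 0.1483×175.50 + 0.1420×300.65 + 0.2622×710.28 + 0.2468×852.24 = 479.9752 per 100,000.

2018 intake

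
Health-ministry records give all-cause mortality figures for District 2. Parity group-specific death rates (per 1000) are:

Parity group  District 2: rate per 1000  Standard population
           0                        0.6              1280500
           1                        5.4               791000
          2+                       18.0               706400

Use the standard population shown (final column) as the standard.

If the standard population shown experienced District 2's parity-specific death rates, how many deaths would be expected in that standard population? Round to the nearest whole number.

17755

Expected deaths = Σ (standard pop × parity-specific rate ÷ 1000)
= 1280500×0.6/1000 + 791000×5.4/1000 + 706400×18.0/1000
= 768.30 + 4271.40 + 12715.20 = 17754.90.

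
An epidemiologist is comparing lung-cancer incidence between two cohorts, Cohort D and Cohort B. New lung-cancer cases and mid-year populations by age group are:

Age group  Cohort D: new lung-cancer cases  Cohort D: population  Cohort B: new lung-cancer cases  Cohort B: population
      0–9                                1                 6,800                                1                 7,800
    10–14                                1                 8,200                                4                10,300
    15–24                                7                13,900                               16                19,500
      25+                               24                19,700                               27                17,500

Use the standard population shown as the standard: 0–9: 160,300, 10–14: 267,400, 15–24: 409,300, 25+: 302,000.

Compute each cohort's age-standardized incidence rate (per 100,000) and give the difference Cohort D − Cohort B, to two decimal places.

Age-specific rates per 100,000 for Cohort D: 14.71, 12.20, 50.36, 121.83.
For Cohort B: 12.82, 38.83, 82.05, 154.29.
Standard total = 1,139,000; weights = 0.1407, 0.2348, 0.3594, 0.2651.
Cohort D: 0.1407×14.71 + 0.2348×12.20 + 0.3594×50.36 + 0.2651×121.83 = 55.3314 per 100,000.
Cohort B: 0.1407×12.82 + 0.2348×38.83 + 0.3594×82.05 + 0.2651×154.29 = 81.3147 per 100,000.
Difference = 55.3314 − 81.3147 = -25.9833.

-25.98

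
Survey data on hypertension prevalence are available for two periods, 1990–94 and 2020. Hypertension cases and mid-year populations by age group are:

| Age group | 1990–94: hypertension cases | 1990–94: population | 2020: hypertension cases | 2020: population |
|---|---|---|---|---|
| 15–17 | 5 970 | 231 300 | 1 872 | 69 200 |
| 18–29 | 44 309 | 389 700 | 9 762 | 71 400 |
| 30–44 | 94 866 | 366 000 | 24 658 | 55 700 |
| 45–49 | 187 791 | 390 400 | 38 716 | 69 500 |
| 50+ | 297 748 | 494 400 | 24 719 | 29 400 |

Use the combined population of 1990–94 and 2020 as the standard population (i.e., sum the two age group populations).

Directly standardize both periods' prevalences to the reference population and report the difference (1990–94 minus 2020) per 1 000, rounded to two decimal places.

-114.58

Age-specific rates per 1 000 for 1990–94: 25.811, 113.700, 259.197, 481.022, 602.241.
For 2020: 27.052, 136.723, 442.693, 557.065, 840.782.
Combined standard total = 2 167 000; weights = 0.1387, 0.2128, 0.1946, 0.2122, 0.2417.
1990–94: 0.1387×25.811 + 0.2128×113.700 + 0.1946×259.197 + 0.2122×481.022 + 0.2417×602.241 = 325.8710 per 1 000.
2020: 0.1387×27.052 + 0.2128×136.723 + 0.1946×442.693 + 0.2122×557.065 + 0.2417×840.782 = 440.4483 per 1 000.
Difference = 325.8710 − 440.4483 = -114.5773.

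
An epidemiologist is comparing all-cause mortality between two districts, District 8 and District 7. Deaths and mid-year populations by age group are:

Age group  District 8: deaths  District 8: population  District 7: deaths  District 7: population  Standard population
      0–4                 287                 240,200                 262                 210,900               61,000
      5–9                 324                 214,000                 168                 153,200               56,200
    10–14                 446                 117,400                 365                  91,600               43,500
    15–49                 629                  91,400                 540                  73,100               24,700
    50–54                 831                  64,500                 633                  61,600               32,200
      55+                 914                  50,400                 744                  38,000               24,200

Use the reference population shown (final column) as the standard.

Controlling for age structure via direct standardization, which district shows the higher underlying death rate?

Age-specific rates per 100,000 for District 8: 119.48, 151.40, 379.90, 688.18, 1288.37, 1813.49.
For District 7: 124.23, 109.66, 398.47, 738.71, 1027.60, 1957.89.
Standard total = 241,800; weights = 0.2523, 0.2324, 0.1799, 0.1022, 0.1332, 0.1001.
District 8: 0.2523×119.48 + 0.2324×151.40 + 0.1799×379.90 + 0.1022×688.18 + 0.1332×1288.37 + 0.1001×1813.49 = 557.0433 per 100,000.
District 7: 0.2523×124.23 + 0.2324×109.66 + 0.1799×398.47 + 0.1022×738.71 + 0.1332×1027.60 + 0.1001×1957.89 = 536.7674 per 100,000.

District 8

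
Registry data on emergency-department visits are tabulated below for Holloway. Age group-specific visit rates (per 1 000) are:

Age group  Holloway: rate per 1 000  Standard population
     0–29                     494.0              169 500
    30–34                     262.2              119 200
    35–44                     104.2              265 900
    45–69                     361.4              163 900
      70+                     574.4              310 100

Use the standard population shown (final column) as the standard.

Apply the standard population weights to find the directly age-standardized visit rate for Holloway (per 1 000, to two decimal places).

369.48

Standard total = 1 028 600; weights = 0.1648, 0.1159, 0.2585, 0.1593, 0.3015.
Standardized rate: 0.1648×494.0 + 0.1159×262.2 + 0.2585×104.2 + 0.1593×361.4 + 0.3015×574.4 = 369.4817 per 1 000.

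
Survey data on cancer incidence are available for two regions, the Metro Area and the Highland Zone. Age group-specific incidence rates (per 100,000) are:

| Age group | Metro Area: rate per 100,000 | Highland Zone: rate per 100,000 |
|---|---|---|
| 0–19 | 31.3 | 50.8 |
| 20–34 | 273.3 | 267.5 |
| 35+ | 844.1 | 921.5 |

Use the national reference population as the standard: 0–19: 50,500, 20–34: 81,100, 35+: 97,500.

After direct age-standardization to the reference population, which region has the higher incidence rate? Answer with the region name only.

Highland Zone

Standard total = 229,100; weights = 0.2204, 0.3540, 0.4256.
The Metro Area: 0.2204×31.3 + 0.3540×273.3 + 0.4256×844.1 = 462.8766 per 100,000.
The Highland Zone: 0.2204×50.8 + 0.3540×267.5 + 0.4256×921.5 = 498.0615 per 100,000.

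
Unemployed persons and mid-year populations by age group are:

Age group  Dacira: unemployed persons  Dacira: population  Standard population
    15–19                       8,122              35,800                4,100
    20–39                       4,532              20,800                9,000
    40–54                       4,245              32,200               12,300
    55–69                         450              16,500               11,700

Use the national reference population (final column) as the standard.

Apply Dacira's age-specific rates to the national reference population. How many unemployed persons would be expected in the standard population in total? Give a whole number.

4832

Age-specific rates per 1,000 for Dacira: 226.872, 217.885, 131.832, 27.273.
Expected unemployed persons = Σ (standard pop × age-specific rate ÷ 1,000)
= 4,100×226.872/1,000 + 9,000×217.885/1,000 + 12,300×131.832/1,000 + 11,700×27.273/1,000
= 930.17 + 1960.96 + 1621.54 + 319.09 = 4831.76.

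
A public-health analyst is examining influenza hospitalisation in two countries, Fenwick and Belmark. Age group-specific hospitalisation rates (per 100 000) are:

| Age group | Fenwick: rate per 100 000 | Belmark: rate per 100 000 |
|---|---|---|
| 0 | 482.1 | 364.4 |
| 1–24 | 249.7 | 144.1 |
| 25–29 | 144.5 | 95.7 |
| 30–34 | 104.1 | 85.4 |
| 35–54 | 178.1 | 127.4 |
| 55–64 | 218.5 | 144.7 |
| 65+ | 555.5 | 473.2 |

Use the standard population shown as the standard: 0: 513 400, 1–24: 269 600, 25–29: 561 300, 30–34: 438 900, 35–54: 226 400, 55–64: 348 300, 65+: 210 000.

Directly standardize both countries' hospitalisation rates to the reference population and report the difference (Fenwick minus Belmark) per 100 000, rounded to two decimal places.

Standard total = 2 567 900; weights = 0.1999, 0.1050, 0.2186, 0.1709, 0.0882, 0.1356, 0.0818.
Fenwick: 0.1999×482.1 + 0.1050×249.7 + 0.2186×144.5 + 0.1709×104.1 + 0.0882×178.1 + 0.1356×218.5 + 0.0818×555.5 = 262.7466 per 100 000.
Belmark: 0.1999×364.4 + 0.1050×144.1 + 0.2186×95.7 + 0.1709×85.4 + 0.0882×127.4 + 0.1356×144.7 + 0.0818×473.2 = 193.0547 per 100 000.
Difference = 262.7466 − 193.0547 = 69.6919.

69.69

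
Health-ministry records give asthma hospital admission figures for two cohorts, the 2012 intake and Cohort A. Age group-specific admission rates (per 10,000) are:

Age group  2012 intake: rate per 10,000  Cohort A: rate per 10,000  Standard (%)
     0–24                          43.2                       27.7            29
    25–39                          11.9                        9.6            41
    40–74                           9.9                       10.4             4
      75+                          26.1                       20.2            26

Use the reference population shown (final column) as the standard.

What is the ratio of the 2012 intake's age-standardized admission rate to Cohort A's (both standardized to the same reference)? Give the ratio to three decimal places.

Standard weights: 0.29, 0.41, 0.04, 0.26.
The 2012 intake: 0.2900×43.2 + 0.4100×11.9 + 0.0400×9.9 + 0.2600×26.1 = 24.5890 per 10,000.
Cohort A: 0.2900×27.7 + 0.4100×9.6 + 0.0400×10.4 + 0.2600×20.2 = 17.6370 per 10,000.
Ratio = 24.5890 ÷ 17.6370 = 1.39417.

1.394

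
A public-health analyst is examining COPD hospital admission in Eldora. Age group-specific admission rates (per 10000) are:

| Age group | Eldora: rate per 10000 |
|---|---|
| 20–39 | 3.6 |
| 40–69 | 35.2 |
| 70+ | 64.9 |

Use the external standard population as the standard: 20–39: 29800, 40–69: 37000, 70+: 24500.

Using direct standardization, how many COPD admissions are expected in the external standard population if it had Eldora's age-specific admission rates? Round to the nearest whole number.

300

Expected COPD admissions = Σ (standard pop × age-specific rate ÷ 10000)
= 29800×3.6/10000 + 37000×35.2/10000 + 24500×64.9/10000
= 10.73 + 130.24 + 159.01 = 299.97.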